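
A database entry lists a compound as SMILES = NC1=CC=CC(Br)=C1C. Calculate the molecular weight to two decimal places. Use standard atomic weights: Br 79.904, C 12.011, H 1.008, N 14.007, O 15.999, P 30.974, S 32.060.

First, the molecular formula is C7H8BrN (counting implicit H from valence).
  Br: 1 × 79.904 = 79.904
  C: 7 × 12.011 = 84.077
  H: 8 × 1.008 = 8.064
  N: 1 × 14.007 = 14.007
Sum: 1×79.904 + 7×12.011 + 8×1.008 + 1×14.007 = 186.052 → 186.05 g/mol.

186.05 g/mol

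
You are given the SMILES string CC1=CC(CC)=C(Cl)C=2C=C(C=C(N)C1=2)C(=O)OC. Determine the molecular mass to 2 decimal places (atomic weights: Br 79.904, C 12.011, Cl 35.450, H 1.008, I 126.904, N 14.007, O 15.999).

277.75 g/mol

First, the molecular formula is C15H16ClNO2 (counting implicit H from valence).
  C: 15 × 12.011 = 180.165
  Cl: 1 × 35.450 = 35.450
  H: 16 × 1.008 = 16.128
  N: 1 × 14.007 = 14.007
  O: 2 × 15.999 = 31.998
Sum: 15×12.011 + 1×35.450 + 16×1.008 + 1×14.007 + 2×15.999 = 277.748 → 277.75 g/mol.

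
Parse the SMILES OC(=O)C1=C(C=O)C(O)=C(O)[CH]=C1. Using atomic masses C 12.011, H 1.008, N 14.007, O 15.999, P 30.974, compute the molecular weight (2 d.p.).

First, the molecular formula is C8H6O5 (counting implicit H from valence).
  C: 8 × 12.011 = 96.088
  H: 6 × 1.008 = 6.048
  O: 5 × 15.999 = 79.995
Sum: 8×12.011 + 6×1.008 + 5×15.999 = 182.131 → 182.13 g/mol.

182.13 g/mol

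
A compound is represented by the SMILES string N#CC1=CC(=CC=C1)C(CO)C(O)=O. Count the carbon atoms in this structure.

10

Count every carbon token in the SMILES (each C, including those in ring-closure positions and inside branches).
Carbon count: 10.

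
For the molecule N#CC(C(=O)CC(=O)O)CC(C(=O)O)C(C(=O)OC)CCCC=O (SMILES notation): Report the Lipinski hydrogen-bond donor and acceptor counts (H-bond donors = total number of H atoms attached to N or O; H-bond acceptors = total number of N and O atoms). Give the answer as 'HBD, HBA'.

2, 9

Donors: find every N or O and count the H atoms it carries.
  atom 1 (N): bond orders sum to 3 → 0 H
  atom 5 (O): bond orders sum to 2 → 0 H
  atom 8 (O): bond orders sum to 2 → 0 H
  atom 9 (O): bond orders sum to 1 → 1 H
  atom 13 (O): bond orders sum to 2 → 0 H
  atom 14 (O): bond orders sum to 1 → 1 H
  atom 17 (O): bond orders sum to 2 → 0 H
  atom 18 (O): bond orders sum to 2 → 0 H
  atom 24 (O): bond orders sum to 2 → 0 H
Lipinski HBD = 2.
Acceptors: N atoms = 1, O atoms = 8 → HBA = 9.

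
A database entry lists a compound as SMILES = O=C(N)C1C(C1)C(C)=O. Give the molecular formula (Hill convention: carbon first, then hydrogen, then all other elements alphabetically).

Walk through each heavy atom and fill implicit hydrogens from standard valence (C 4, N 3, O 2, S 2, halogen 1):
  atom 1: O, bond orders sum to 2 (valence 2) → 0 H
  atom 2: C, bond orders sum to 4 (valence 4) → 0 H
  atom 3: N, bond orders sum to 1 (valence 3) → 2 H
  atom 4: C, bond orders sum to 3 (valence 4) → 1 H
  atom 5: C, bond orders sum to 3 (valence 4) → 1 H
  atom 6: C, bond orders sum to 2 (valence 4) → 2 H
  atom 7: C, bond orders sum to 4 (valence 4) → 0 H
  atom 8: C, bond orders sum to 1 (valence 4) → 3 H
  atom 9: O, bond orders sum to 2 (valence 2) → 0 H
Totals → C:6, H:9, N:1, O:2.

C6H9NO2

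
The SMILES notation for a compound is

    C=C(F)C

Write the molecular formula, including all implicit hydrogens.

Walk through each heavy atom and fill implicit hydrogens from standard valence (C 4, N 3, O 2, S 2, halogen 1):
  atom 1: C, bond orders sum to 2 (valence 4) → 2 H
  atom 2: C, bond orders sum to 4 (valence 4) → 0 H
  atom 3: F (halogen, monovalent) → 0 H
  atom 4: C, bond orders sum to 1 (valence 4) → 3 H
Totals → C:3, H:5, F:1.
In Hill order: C3H5F.

C3H5F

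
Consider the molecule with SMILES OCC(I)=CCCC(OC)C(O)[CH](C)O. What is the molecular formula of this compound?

C10H19IO4

Walk through each heavy atom and fill implicit hydrogens from standard valence (C 4, N 3, O 2, S 2, halogen 1):
  atom 1: O, bond orders sum to 1 (valence 2) → 1 H
  atom 2: C, bond orders sum to 2 (valence 4) → 2 H
  atom 3: C, bond orders sum to 4 (valence 4) → 0 H
  atom 4: I (halogen, monovalent) → 0 H
  atom 5: C, bond orders sum to 3 (valence 4) → 1 H
  atom 6: C, bond orders sum to 2 (valence 4) → 2 H
  atom 7: C, bond orders sum to 2 (valence 4) → 2 H
  atom 8: C, bond orders sum to 3 (valence 4) → 1 H
  atom 9: O, bond orders sum to 2 (valence 2) → 0 H
  atom 10: C, bond orders sum to 1 (valence 4) → 3 H
  atom 11: C, bond orders sum to 3 (valence 4) → 1 H
  atom 12: O, bond orders sum to 1 (valence 2) → 1 H
  atom 13: C with explicit H count 1
  atom 14: C, bond orders sum to 1 (valence 4) → 3 H
  atom 15: O, bond orders sum to 1 (valence 2) → 1 H
Totals → C:10, H:19, I:1, O:4.
In Hill order: C10H19IO4.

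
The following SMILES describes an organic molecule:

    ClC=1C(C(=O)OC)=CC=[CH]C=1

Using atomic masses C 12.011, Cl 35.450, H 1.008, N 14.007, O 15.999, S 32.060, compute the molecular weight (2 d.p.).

First, the molecular formula is C8H7ClO2 (counting implicit H from valence).
  C: 8 × 12.011 = 96.088
  Cl: 1 × 35.450 = 35.450
  H: 7 × 1.008 = 7.056
  O: 2 × 15.999 = 31.998
Sum: 8×12.011 + 1×35.450 + 7×1.008 + 2×15.999 = 170.592 → 170.59 g/mol.

170.59 g/mol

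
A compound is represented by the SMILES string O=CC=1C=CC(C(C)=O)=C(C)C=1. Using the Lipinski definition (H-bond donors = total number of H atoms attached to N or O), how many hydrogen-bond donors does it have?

Donors: find every N or O and count the H atoms it carries.
  atom 1 (O): bond orders sum to 2 → 0 H
  atom 9 (O): bond orders sum to 2 → 0 H
Lipinski HBD = 0.

0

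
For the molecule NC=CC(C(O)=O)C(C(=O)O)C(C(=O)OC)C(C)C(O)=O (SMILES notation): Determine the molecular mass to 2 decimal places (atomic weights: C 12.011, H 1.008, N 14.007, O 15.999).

303.27 g/mol

First, the molecular formula is C12H17NO8 (counting implicit H from valence).
  C: 12 × 12.011 = 144.132
  H: 17 × 1.008 = 17.136
  N: 1 × 14.007 = 14.007
  O: 8 × 15.999 = 127.992
Sum: 12×12.011 + 17×1.008 + 1×14.007 + 8×15.999 = 303.267 → 303.27 g/mol.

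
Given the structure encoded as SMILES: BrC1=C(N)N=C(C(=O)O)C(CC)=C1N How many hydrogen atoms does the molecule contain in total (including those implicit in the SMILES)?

Walk through each heavy atom and fill implicit hydrogens from standard valence (C 4, N 3, O 2, S 2, halogen 1):
  atom 1: Br (halogen, monovalent) → 0 H
  atom 2: C, bond orders sum to 4 (valence 4) → 0 H
  atom 3: C, bond orders sum to 4 (valence 4) → 0 H
  atom 4: N, bond orders sum to 1 (valence 3) → 2 H
  atom 5: N, bond orders sum to 3 (valence 3) → 0 H
  atom 6: C, bond orders sum to 4 (valence 4) → 0 H
  atom 7: C, bond orders sum to 4 (valence 4) → 0 H
  atom 8: O, bond orders sum to 2 (valence 2) → 0 H
  atom 9: O, bond orders sum to 1 (valence 2) → 1 H
  atom 10: C, bond orders sum to 4 (valence 4) → 0 H
  atom 11: C, bond orders sum to 2 (valence 4) → 2 H
  atom 12: C, bond orders sum to 1 (valence 4) → 3 H
  atom 13: C, bond orders sum to 4 (valence 4) → 0 H
  atom 14: N, bond orders sum to 1 (valence 3) → 2 H
Total hydrogens: 10.

10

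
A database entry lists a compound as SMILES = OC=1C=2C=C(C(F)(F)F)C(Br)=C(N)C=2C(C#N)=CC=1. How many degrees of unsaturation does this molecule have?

9

Molecular formula: C12H6BrF3N2O.
DoU = (2C + 2 + N − H − X) / 2, where X is the halogen count and O/S are ignored.
    = (2·12 + 2 + 2 − 6 − 4) / 2 = 18 / 2 = 9.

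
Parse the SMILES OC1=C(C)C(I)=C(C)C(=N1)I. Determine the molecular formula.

C7H7I2NO

Walk through each heavy atom and fill implicit hydrogens from standard valence (C 4, N 3, O 2, S 2, halogen 1):
  atom 1: O, bond orders sum to 1 (valence 2) → 1 H
  atom 2: C, bond orders sum to 4 (valence 4) → 0 H
  atom 3: C, bond orders sum to 4 (valence 4) → 0 H
  atom 4: C, bond orders sum to 1 (valence 4) → 3 H
  atom 5: C, bond orders sum to 4 (valence 4) → 0 H
  atom 6: I (halogen, monovalent) → 0 H
  atom 7: C, bond orders sum to 4 (valence 4) → 0 H
  atom 8: C, bond orders sum to 1 (valence 4) → 3 H
  atom 9: C, bond orders sum to 4 (valence 4) → 0 H
  atom 10: N, bond orders sum to 3 (valence 3) → 0 H
  atom 11: I (halogen, monovalent) → 0 H
Totals → C:7, H:7, I:2, N:1, O:1.
In Hill order: C7H7I2NO.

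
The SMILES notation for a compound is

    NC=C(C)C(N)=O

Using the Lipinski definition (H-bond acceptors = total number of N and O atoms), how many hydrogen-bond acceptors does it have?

3

N atoms: 2; O atoms: 1.
Lipinski HBA = 2 + 1 = 3.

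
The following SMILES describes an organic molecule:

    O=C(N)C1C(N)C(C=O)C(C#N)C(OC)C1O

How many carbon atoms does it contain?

10

Count every carbon token in the SMILES (each C, including those in ring-closure positions and inside branches).
Carbon count: 10.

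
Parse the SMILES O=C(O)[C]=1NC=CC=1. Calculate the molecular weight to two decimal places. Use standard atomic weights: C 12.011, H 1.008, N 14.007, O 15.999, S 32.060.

First, the molecular formula is C5H5NO2 (counting implicit H from valence).
  C: 5 × 12.011 = 60.055
  H: 5 × 1.008 = 5.040
  N: 1 × 14.007 = 14.007
  O: 2 × 15.999 = 31.998
Sum: 5×12.011 + 5×1.008 + 1×14.007 + 2×15.999 = 111.100 → 111.10 g/mol.

111.10 g/mol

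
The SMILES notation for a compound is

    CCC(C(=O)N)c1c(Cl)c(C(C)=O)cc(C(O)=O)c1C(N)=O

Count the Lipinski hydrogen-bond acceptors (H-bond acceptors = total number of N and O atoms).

N atoms: 2; O atoms: 5.
Lipinski HBA = 2 + 5 = 7.

7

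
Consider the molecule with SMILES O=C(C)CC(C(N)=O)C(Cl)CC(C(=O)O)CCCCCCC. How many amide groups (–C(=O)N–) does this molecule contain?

1

The amide motif appears at heavy-atom position 6 in the SMILES.
Other groups present: 1 carboxylic acid, 1 ketone.
Amide count: 1.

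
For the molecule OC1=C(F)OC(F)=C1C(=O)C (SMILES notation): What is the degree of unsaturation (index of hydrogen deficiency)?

Molecular formula: C6H4F2O3.
DoU = (2C + 2 + N − H − X) / 2, where X is the halogen count and O/S are ignored.
    = (2·6 + 2 + 0 − 4 − 2) / 2 = 8 / 2 = 4.

4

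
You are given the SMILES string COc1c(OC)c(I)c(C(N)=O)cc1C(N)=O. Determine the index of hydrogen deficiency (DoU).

Molecular formula: C10H11IN2O4.
DoU = (2C + 2 + N − H − X) / 2, where X is the halogen count and O/S are ignored.
    = (2·10 + 2 + 2 − 11 − 1) / 2 = 12 / 2 = 6.

6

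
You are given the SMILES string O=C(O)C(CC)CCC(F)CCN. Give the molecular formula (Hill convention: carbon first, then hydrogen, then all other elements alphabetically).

C9H18FNO2

Walk through each heavy atom and fill implicit hydrogens from standard valence (C 4, N 3, O 2, S 2, halogen 1):
  atom 1: O, bond orders sum to 2 (valence 2) → 0 H
  atom 2: C, bond orders sum to 4 (valence 4) → 0 H
  atom 3: O, bond orders sum to 1 (valence 2) → 1 H
  atom 4: C, bond orders sum to 3 (valence 4) → 1 H
  atom 5: C, bond orders sum to 2 (valence 4) → 2 H
  atom 6: C, bond orders sum to 1 (valence 4) → 3 H
  atom 7: C, bond orders sum to 2 (valence 4) → 2 H
  atom 8: C, bond orders sum to 2 (valence 4) → 2 H
  atom 9: C, bond orders sum to 3 (valence 4) → 1 H
  atom 10: F (halogen, monovalent) → 0 H
  atom 11: C, bond orders sum to 2 (valence 4) → 2 H
  atom 12: C, bond orders sum to 2 (valence 4) → 2 H
  atom 13: N, bond orders sum to 1 (valence 3) → 2 H
Totals → C:9, H:18, F:1, N:1, O:2.
In Hill order: C9H18FNO2.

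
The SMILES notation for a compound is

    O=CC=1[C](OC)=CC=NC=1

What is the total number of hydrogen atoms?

7

Walk through each heavy atom and fill implicit hydrogens from standard valence (C 4, N 3, O 2, S 2, halogen 1):
  atom 1: O, bond orders sum to 2 (valence 2) → 0 H
  atom 2: C, bond orders sum to 3 (valence 4) → 1 H
  atom 3: C, bond orders sum to 4 (valence 4) → 0 H
  atom 4: C with explicit H count 0
  atom 5: O, bond orders sum to 2 (valence 2) → 0 H
  atom 6: C, bond orders sum to 1 (valence 4) → 3 H
  atom 7: C, bond orders sum to 3 (valence 4) → 1 H
  atom 8: C, bond orders sum to 3 (valence 4) → 1 H
  atom 9: N, bond orders sum to 3 (valence 3) → 0 H
  atom 10: C, bond orders sum to 3 (valence 4) → 1 H
Total hydrogens: 7.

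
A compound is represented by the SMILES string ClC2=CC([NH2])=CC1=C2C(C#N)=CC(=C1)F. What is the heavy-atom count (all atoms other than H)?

15

Every atom symbol written in the SMILES (organic subset) is one heavy atom; implicit H are not written.
Heavy atoms by element → C:11, Cl:1, F:1, N:2.
Total: 15.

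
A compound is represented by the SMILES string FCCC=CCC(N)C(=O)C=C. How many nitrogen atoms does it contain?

Scan the SMILES for N atoms (remember two-letter symbols like Cl and Br are single atoms).
Nitrogen count: 1.

1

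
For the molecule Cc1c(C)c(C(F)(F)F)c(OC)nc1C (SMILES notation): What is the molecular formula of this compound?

Walk through each heavy atom and fill implicit hydrogens from standard valence (C 4, N 3, O 2, S 2, halogen 1); for lowercase aromatic atoms, an aromatic c carries 1 H when it has two neighbours and 0 H with three, and aromatic n carries 0 H:
  atom 1: C, bond orders sum to 1 (valence 4) → 3 H
  atom 2: aromatic c, 3 neighbours → 0 H
  atom 3: aromatic c, 3 neighbours → 0 H
  atom 4: C, bond orders sum to 1 (valence 4) → 3 H
  atom 5: aromatic c, 3 neighbours → 0 H
  atom 6: C, bond orders sum to 4 (valence 4) → 0 H
  atom 7: F (halogen, monovalent) → 0 H
  atom 8: F (halogen, monovalent) → 0 H
  atom 9: F (halogen, monovalent) → 0 H
  atom 10: aromatic c, 3 neighbours → 0 H
  atom 11: O, bond orders sum to 2 (valence 2) → 0 H
  atom 12: C, bond orders sum to 1 (valence 4) → 3 H
  atom 13: aromatic n, 2 neighbours → 0 H
  atom 14: aromatic c, 3 neighbours → 0 H
  atom 15: C, bond orders sum to 1 (valence 4) → 3 H
Totals → C:10, H:12, F:3, N:1, O:1.

C10H12F3NO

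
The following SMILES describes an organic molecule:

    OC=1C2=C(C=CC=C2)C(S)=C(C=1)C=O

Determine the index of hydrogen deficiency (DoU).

Degree of unsaturation = (number of rings) + (number of π bonds).
Ring closures in the SMILES: 2.
π bonds: 6 double bonds (each 1 DoU) → 6 DoU from unsaturation.
Total DoU = 2 + 6 = 8.

8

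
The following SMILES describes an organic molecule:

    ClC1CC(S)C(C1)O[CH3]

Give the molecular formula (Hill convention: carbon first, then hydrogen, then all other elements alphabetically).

Walk through each heavy atom and fill implicit hydrogens from standard valence (C 4, N 3, O 2, S 2, halogen 1):
  atom 1: Cl (halogen, monovalent) → 0 H
  atom 2: C, bond orders sum to 3 (valence 4) → 1 H
  atom 3: C, bond orders sum to 2 (valence 4) → 2 H
  atom 4: C, bond orders sum to 3 (valence 4) → 1 H
  atom 5: S, bond orders sum to 1 (valence 2) → 1 H
  atom 6: C, bond orders sum to 3 (valence 4) → 1 H
  atom 7: C, bond orders sum to 2 (valence 4) → 2 H
  atom 8: O, bond orders sum to 2 (valence 2) → 0 H
  atom 9: C with explicit H count 3
Totals → C:6, H:11, Cl:1, O:1, S:1.

C6H11ClOS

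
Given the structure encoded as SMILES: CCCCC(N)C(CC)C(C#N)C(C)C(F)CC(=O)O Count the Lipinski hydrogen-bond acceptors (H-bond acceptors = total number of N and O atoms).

4

N atoms: 2; O atoms: 2.
Lipinski HBA = 2 + 2 = 4.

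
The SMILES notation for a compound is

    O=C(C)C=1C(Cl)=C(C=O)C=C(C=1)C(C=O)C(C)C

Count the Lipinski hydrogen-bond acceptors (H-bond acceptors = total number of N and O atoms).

3

N atoms: 0; O atoms: 3.
Lipinski HBA = 0 + 3 = 3.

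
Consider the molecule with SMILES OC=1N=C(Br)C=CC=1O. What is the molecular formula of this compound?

Walk through each heavy atom and fill implicit hydrogens from standard valence (C 4, N 3, O 2, S 2, halogen 1):
  atom 1: O, bond orders sum to 1 (valence 2) → 1 H
  atom 2: C, bond orders sum to 4 (valence 4) → 0 H
  atom 3: N, bond orders sum to 3 (valence 3) → 0 H
  atom 4: C, bond orders sum to 4 (valence 4) → 0 H
  atom 5: Br (halogen, monovalent) → 0 H
  atom 6: C, bond orders sum to 3 (valence 4) → 1 H
  atom 7: C, bond orders sum to 3 (valence 4) → 1 H
  atom 8: C, bond orders sum to 4 (valence 4) → 0 H
  atom 9: O, bond orders sum to 1 (valence 2) → 1 H
Totals → C:5, H:4, Br:1, N:1, O:2.
In Hill order: C5H4BrNO2.

C5H4BrNO2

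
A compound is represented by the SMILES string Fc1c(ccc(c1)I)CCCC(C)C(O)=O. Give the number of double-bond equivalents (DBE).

Molecular formula: C12H14FIO2.
DoU = (2C + 2 + N − H − X) / 2, where X is the halogen count and O/S are ignored.
    = (2·12 + 2 + 0 − 14 − 2) / 2 = 10 / 2 = 5.

5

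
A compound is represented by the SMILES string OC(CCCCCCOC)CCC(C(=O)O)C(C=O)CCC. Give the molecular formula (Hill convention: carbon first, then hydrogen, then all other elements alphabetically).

C17H32O5

Walk through each heavy atom and fill implicit hydrogens from standard valence (C 4, N 3, O 2, S 2, halogen 1):
  atom 1: O, bond orders sum to 1 (valence 2) → 1 H
  atom 2: C, bond orders sum to 3 (valence 4) → 1 H
  atom 3: C, bond orders sum to 2 (valence 4) → 2 H
  atom 4: C, bond orders sum to 2 (valence 4) → 2 H
  atom 5: C, bond orders sum to 2 (valence 4) → 2 H
  atom 6: C, bond orders sum to 2 (valence 4) → 2 H
  atom 7: C, bond orders sum to 2 (valence 4) → 2 H
  atom 8: C, bond orders sum to 2 (valence 4) → 2 H
  atom 9: O, bond orders sum to 2 (valence 2) → 0 H
  atom 10: C, bond orders sum to 1 (valence 4) → 3 H
  atom 11: C, bond orders sum to 2 (valence 4) → 2 H
  atom 12: C, bond orders sum to 2 (valence 4) → 2 H
  atom 13: C, bond orders sum to 3 (valence 4) → 1 H
  atom 14: C, bond orders sum to 4 (valence 4) → 0 H
  atom 15: O, bond orders sum to 2 (valence 2) → 0 H
  atom 16: O, bond orders sum to 1 (valence 2) → 1 H
  atom 17: C, bond orders sum to 3 (valence 4) → 1 H
  atom 18: C, bond orders sum to 3 (valence 4) → 1 H
  atom 19: O, bond orders sum to 2 (valence 2) → 0 H
  atom 20: C, bond orders sum to 2 (valence 4) → 2 H
  atom 21: C, bond orders sum to 2 (valence 4) → 2 H
  atom 22: C, bond orders sum to 1 (valence 4) → 3 H
Totals → C:17, H:32, O:5.
In Hill order: C17H32O5.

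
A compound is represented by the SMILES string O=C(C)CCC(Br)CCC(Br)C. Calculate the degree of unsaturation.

Degree of unsaturation = (number of rings) + (number of π bonds).
Ring closures in the SMILES: 0.
π bonds: 1 double bond (each 1 DoU) → 1 DoU from unsaturation.
Total DoU = 0 + 1 = 1.

1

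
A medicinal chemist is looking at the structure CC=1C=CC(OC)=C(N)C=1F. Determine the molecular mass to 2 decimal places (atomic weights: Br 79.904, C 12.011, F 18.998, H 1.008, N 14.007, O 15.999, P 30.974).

155.17 g/mol

First, the molecular formula is C8H10FNO (counting implicit H from valence).
  C: 8 × 12.011 = 96.088
  F: 1 × 18.998 = 18.998
  H: 10 × 1.008 = 10.080
  N: 1 × 14.007 = 14.007
  O: 1 × 15.999 = 15.999
Sum: 8×12.011 + 1×18.998 + 10×1.008 + 1×14.007 + 1×15.999 = 155.172 → 155.17 g/mol.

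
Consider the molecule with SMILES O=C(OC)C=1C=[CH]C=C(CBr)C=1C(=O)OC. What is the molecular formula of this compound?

C11H11BrO4

Walk through each heavy atom and fill implicit hydrogens from standard valence (C 4, N 3, O 2, S 2, halogen 1):
  atom 1: O, bond orders sum to 2 (valence 2) → 0 H
  atom 2: C, bond orders sum to 4 (valence 4) → 0 H
  atom 3: O, bond orders sum to 2 (valence 2) → 0 H
  atom 4: C, bond orders sum to 1 (valence 4) → 3 H
  atom 5: C, bond orders sum to 4 (valence 4) → 0 H
  atom 6: C, bond orders sum to 3 (valence 4) → 1 H
  atom 7: C with explicit H count 1
  atom 8: C, bond orders sum to 3 (valence 4) → 1 H
  atom 9: C, bond orders sum to 4 (valence 4) → 0 H
  atom 10: C, bond orders sum to 2 (valence 4) → 2 H
  atom 11: Br (halogen, monovalent) → 0 H
  atom 12: C, bond orders sum to 4 (valence 4) → 0 H
  atom 13: C, bond orders sum to 4 (valence 4) → 0 H
  atom 14: O, bond orders sum to 2 (valence 2) → 0 H
  atom 15: O, bond orders sum to 2 (valence 2) → 0 H
  atom 16: C, bond orders sum to 1 (valence 4) → 3 H
Totals → C:11, H:11, Br:1, O:4.
In Hill order: C11H11BrO4.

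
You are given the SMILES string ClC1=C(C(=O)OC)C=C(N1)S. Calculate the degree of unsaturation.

4

Molecular formula: C6H6ClNO2S.
DoU = (2C + 2 + N − H − X) / 2, where X is the halogen count and O/S are ignored.
    = (2·6 + 2 + 1 − 6 − 1) / 2 = 8 / 2 = 4.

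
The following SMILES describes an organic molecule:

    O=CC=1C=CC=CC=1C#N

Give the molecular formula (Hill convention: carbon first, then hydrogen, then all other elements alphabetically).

C8H5NO

Walk through each heavy atom and fill implicit hydrogens from standard valence (C 4, N 3, O 2, S 2, halogen 1):
  atom 1: O, bond orders sum to 2 (valence 2) → 0 H
  atom 2: C, bond orders sum to 3 (valence 4) → 1 H
  atom 3: C, bond orders sum to 4 (valence 4) → 0 H
  atom 4: C, bond orders sum to 3 (valence 4) → 1 H
  atom 5: C, bond orders sum to 3 (valence 4) → 1 H
  atom 6: C, bond orders sum to 3 (valence 4) → 1 H
  atom 7: C, bond orders sum to 3 (valence 4) → 1 H
  atom 8: C, bond orders sum to 4 (valence 4) → 0 H
  atom 9: C, bond orders sum to 4 (valence 4) → 0 H
  atom 10: N, bond orders sum to 3 (valence 3) → 0 H
Totals → C:8, H:5, N:1, O:1.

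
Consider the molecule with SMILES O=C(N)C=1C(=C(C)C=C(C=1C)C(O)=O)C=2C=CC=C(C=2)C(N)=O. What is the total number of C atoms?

Count every carbon token in the SMILES (each C, including those in ring-closure positions and inside branches).
Carbon count: 17.

17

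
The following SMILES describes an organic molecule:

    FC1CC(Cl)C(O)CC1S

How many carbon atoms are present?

Count every carbon token in the SMILES (each C, including those in ring-closure positions and inside branches).
Carbon count: 6.

6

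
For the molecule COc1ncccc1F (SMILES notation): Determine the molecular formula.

C6H6FNO

Walk through each heavy atom and fill implicit hydrogens from standard valence (C 4, N 3, O 2, S 2, halogen 1); for lowercase aromatic atoms, an aromatic c carries 1 H when it has two neighbours and 0 H with three, and aromatic n carries 0 H:
  atom 1: C, bond orders sum to 1 (valence 4) → 3 H
  atom 2: O, bond orders sum to 2 (valence 2) → 0 H
  atom 3: aromatic c, 3 neighbours → 0 H
  atom 4: aromatic n, 2 neighbours → 0 H
  atom 5: aromatic c, 2 neighbours → 1 H
  atom 6: aromatic c, 2 neighbours → 1 H
  atom 7: aromatic c, 2 neighbours → 1 H
  atom 8: aromatic c, 3 neighbours → 0 H
  atom 9: F (halogen, monovalent) → 0 H
Totals → C:6, H:6, F:1, N:1, O:1.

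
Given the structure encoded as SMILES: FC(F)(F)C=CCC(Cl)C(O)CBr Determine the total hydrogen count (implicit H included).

9

Walk through each heavy atom and fill implicit hydrogens from standard valence (C 4, N 3, O 2, S 2, halogen 1):
  atom 1: F (halogen, monovalent) → 0 H
  atom 2: C, bond orders sum to 4 (valence 4) → 0 H
  atom 3: F (halogen, monovalent) → 0 H
  atom 4: F (halogen, monovalent) → 0 H
  atom 5: C, bond orders sum to 3 (valence 4) → 1 H
  atom 6: C, bond orders sum to 3 (valence 4) → 1 H
  atom 7: C, bond orders sum to 2 (valence 4) → 2 H
  atom 8: C, bond orders sum to 3 (valence 4) → 1 H
  atom 9: Cl (halogen, monovalent) → 0 H
  atom 10: C, bond orders sum to 3 (valence 4) → 1 H
  atom 11: O, bond orders sum to 1 (valence 2) → 1 H
  atom 12: C, bond orders sum to 2 (valence 4) → 2 H
  atom 13: Br (halogen, monovalent) → 0 H
Total hydrogens: 9.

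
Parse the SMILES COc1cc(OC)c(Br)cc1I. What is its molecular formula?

C8H8BrIO2

Walk through each heavy atom and fill implicit hydrogens from standard valence (C 4, N 3, O 2, S 2, halogen 1); for lowercase aromatic atoms, an aromatic c carries 1 H when it has two neighbours and 0 H with three, and aromatic n carries 0 H:
  atom 1: C, bond orders sum to 1 (valence 4) → 3 H
  atom 2: O, bond orders sum to 2 (valence 2) → 0 H
  atom 3: aromatic c, 3 neighbours → 0 H
  atom 4: aromatic c, 2 neighbours → 1 H
  atom 5: aromatic c, 3 neighbours → 0 H
  atom 6: O, bond orders sum to 2 (valence 2) → 0 H
  atom 7: C, bond orders sum to 1 (valence 4) → 3 H
  atom 8: aromatic c, 3 neighbours → 0 H
  atom 9: Br (halogen, monovalent) → 0 H
  atom 10: aromatic c, 2 neighbours → 1 H
  atom 11: aromatic c, 3 neighbours → 0 H
  atom 12: I (halogen, monovalent) → 0 H
Totals → C:8, H:8, Br:1, I:1, O:2.
In Hill order: C8H8BrIO2.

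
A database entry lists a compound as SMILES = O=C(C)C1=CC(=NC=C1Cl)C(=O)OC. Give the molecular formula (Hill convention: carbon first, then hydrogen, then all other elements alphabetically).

Walk through each heavy atom and fill implicit hydrogens from standard valence (C 4, N 3, O 2, S 2, halogen 1):
  atom 1: O, bond orders sum to 2 (valence 2) → 0 H
  atom 2: C, bond orders sum to 4 (valence 4) → 0 H
  atom 3: C, bond orders sum to 1 (valence 4) → 3 H
  atom 4: C, bond orders sum to 4 (valence 4) → 0 H
  atom 5: C, bond orders sum to 3 (valence 4) → 1 H
  atom 6: C, bond orders sum to 4 (valence 4) → 0 H
  atom 7: N, bond orders sum to 3 (valence 3) → 0 H
  atom 8: C, bond orders sum to 3 (valence 4) → 1 H
  atom 9: C, bond orders sum to 4 (valence 4) → 0 H
  atom 10: Cl (halogen, monovalent) → 0 H
  atom 11: C, bond orders sum to 4 (valence 4) → 0 H
  atom 12: O, bond orders sum to 2 (valence 2) → 0 H
  atom 13: O, bond orders sum to 2 (valence 2) → 0 H
  atom 14: C, bond orders sum to 1 (valence 4) → 3 H
Totals → C:9, H:8, Cl:1, N:1, O:3.

C9H8ClNO3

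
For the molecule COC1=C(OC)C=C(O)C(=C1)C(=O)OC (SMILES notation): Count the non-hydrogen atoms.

Every atom symbol written in the SMILES (organic subset) is one heavy atom; implicit H are not written.
Heavy atoms by element → C:10, O:5.
Total: 15.

15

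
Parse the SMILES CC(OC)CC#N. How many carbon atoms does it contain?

5

Count every carbon token in the SMILES (each C, including those in ring-closure positions and inside branches).
Carbon count: 5.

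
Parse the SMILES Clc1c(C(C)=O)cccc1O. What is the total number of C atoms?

8

Count every carbon token in the SMILES (each C, including those in ring-closure positions and inside branches).
Carbon count: 8.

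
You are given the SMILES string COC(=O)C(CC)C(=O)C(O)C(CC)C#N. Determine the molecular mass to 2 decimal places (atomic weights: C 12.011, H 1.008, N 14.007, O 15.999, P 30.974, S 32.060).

First, the molecular formula is C11H17NO4 (counting implicit H from valence).
  C: 11 × 12.011 = 132.121
  H: 17 × 1.008 = 17.136
  N: 1 × 14.007 = 14.007
  O: 4 × 15.999 = 63.996
Sum: 11×12.011 + 17×1.008 + 1×14.007 + 4×15.999 = 227.260 → 227.26 g/mol.

227.26 g/mol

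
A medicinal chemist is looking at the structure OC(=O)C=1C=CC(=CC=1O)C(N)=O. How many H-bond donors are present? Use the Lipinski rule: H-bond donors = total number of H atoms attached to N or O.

Donors: find every N or O and count the H atoms it carries.
  atom 1 (O): bond orders sum to 1 → 1 H
  atom 3 (O): bond orders sum to 2 → 0 H
  atom 10 (O): bond orders sum to 1 → 1 H
  atom 12 (N): bond orders sum to 1 → 2 H
  atom 13 (O): bond orders sum to 2 → 0 H
Lipinski HBD = 4.

4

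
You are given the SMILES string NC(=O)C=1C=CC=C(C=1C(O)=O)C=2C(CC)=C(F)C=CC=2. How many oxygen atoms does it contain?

Scan the SMILES for O atoms (remember two-letter symbols like Cl and Br are single atoms).
Oxygen count: 3.

3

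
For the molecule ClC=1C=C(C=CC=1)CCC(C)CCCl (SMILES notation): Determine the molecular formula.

Walk through each heavy atom and fill implicit hydrogens from standard valence (C 4, N 3, O 2, S 2, halogen 1):
  atom 1: Cl (halogen, monovalent) → 0 H
  atom 2: C, bond orders sum to 4 (valence 4) → 0 H
  atom 3: C, bond orders sum to 3 (valence 4) → 1 H
  atom 4: C, bond orders sum to 4 (valence 4) → 0 H
  atom 5: C, bond orders sum to 3 (valence 4) → 1 H
  atom 6: C, bond orders sum to 3 (valence 4) → 1 H
  atom 7: C, bond orders sum to 3 (valence 4) → 1 H
  atom 8: C, bond orders sum to 2 (valence 4) → 2 H
  atom 9: C, bond orders sum to 2 (valence 4) → 2 H
  atom 10: C, bond orders sum to 3 (valence 4) → 1 H
  atom 11: C, bond orders sum to 1 (valence 4) → 3 H
  atom 12: C, bond orders sum to 2 (valence 4) → 2 H
  atom 13: C, bond orders sum to 2 (valence 4) → 2 H
  atom 14: Cl (halogen, monovalent) → 0 H
Totals → C:12, H:16, Cl:2.

C12H16Cl2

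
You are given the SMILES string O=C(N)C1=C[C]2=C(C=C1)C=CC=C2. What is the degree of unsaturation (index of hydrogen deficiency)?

8

Molecular formula: C11H9NO.
DoU = (2C + 2 + N − H − X) / 2, where X is the halogen count and O/S are ignored.
    = (2·11 + 2 + 1 − 9 − 0) / 2 = 16 / 2 = 8.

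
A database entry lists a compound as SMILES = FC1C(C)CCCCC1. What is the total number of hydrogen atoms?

Walk through each heavy atom and fill implicit hydrogens from standard valence (C 4, N 3, O 2, S 2, halogen 1):
  atom 1: F (halogen, monovalent) → 0 H
  atom 2: C, bond orders sum to 3 (valence 4) → 1 H
  atom 3: C, bond orders sum to 3 (valence 4) → 1 H
  atom 4: C, bond orders sum to 1 (valence 4) → 3 H
  atom 5: C, bond orders sum to 2 (valence 4) → 2 H
  atom 6: C, bond orders sum to 2 (valence 4) → 2 H
  atom 7: C, bond orders sum to 2 (valence 4) → 2 H
  atom 8: C, bond orders sum to 2 (valence 4) → 2 H
  atom 9: C, bond orders sum to 2 (valence 4) → 2 H
Total hydrogens: 15.

15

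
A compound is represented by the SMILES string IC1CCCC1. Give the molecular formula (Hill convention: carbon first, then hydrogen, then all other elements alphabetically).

Walk through each heavy atom and fill implicit hydrogens from standard valence (C 4, N 3, O 2, S 2, halogen 1):
  atom 1: I (halogen, monovalent) → 0 H
  atom 2: C, bond orders sum to 3 (valence 4) → 1 H
  atom 3: C, bond orders sum to 2 (valence 4) → 2 H
  atom 4: C, bond orders sum to 2 (valence 4) → 2 H
  atom 5: C, bond orders sum to 2 (valence 4) → 2 H
  atom 6: C, bond orders sum to 2 (valence 4) → 2 H
Totals → C:5, H:9, I:1.

C5H9I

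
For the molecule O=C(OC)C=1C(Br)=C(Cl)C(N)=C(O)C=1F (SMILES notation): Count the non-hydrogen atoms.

Every atom symbol written in the SMILES (organic subset) is one heavy atom; implicit H are not written.
Heavy atoms by element → Br:1, C:8, Cl:1, F:1, N:1, O:3.
Total: 15.

15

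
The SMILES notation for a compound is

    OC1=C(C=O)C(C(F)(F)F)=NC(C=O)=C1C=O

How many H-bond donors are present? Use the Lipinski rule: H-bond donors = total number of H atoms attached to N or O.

Donors: find every N or O and count the H atoms it carries.
  atom 1 (O): bond orders sum to 1 → 1 H
  atom 5 (O): bond orders sum to 2 → 0 H
  atom 11 (N): bond orders sum to 3 → 0 H
  atom 14 (O): bond orders sum to 2 → 0 H
  atom 17 (O): bond orders sum to 2 → 0 H
Lipinski HBD = 1.

1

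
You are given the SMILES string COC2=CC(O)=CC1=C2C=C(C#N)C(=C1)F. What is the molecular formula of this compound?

C12H8FNO2

Walk through each heavy atom and fill implicit hydrogens from standard valence (C 4, N 3, O 2, S 2, halogen 1):
  atom 1: C, bond orders sum to 1 (valence 4) → 3 H
  atom 2: O, bond orders sum to 2 (valence 2) → 0 H
  atom 3: C, bond orders sum to 4 (valence 4) → 0 H
  atom 4: C, bond orders sum to 3 (valence 4) → 1 H
  atom 5: C, bond orders sum to 4 (valence 4) → 0 H
  atom 6: O, bond orders sum to 1 (valence 2) → 1 H
  atom 7: C, bond orders sum to 3 (valence 4) → 1 H
  atom 8: C, bond orders sum to 4 (valence 4) → 0 H
  atom 9: C, bond orders sum to 4 (valence 4) → 0 H
  atom 10: C, bond orders sum to 3 (valence 4) → 1 H
  atom 11: C, bond orders sum to 4 (valence 4) → 0 H
  atom 12: C, bond orders sum to 4 (valence 4) → 0 H
  atom 13: N, bond orders sum to 3 (valence 3) → 0 H
  atom 14: C, bond orders sum to 4 (valence 4) → 0 H
  atom 15: C, bond orders sum to 3 (valence 4) → 1 H
  atom 16: F (halogen, monovalent) → 0 H
Totals → C:12, H:8, F:1, N:1, O:2.
In Hill order: C12H8FNO2.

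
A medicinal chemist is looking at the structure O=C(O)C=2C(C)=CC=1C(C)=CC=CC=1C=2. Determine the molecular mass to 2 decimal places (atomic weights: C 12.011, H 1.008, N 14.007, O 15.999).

First, the molecular formula is C13H12O2 (counting implicit H from valence).
  C: 13 × 12.011 = 156.143
  H: 12 × 1.008 = 12.096
  O: 2 × 15.999 = 31.998
Sum: 13×12.011 + 12×1.008 + 2×15.999 = 200.237 → 200.24 g/mol.

200.24 g/mol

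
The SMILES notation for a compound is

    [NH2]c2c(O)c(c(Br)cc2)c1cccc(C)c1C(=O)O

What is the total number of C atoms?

Count every carbon token in the SMILES (each C, including those in ring-closure positions and inside branches).
Carbon count: 14.

14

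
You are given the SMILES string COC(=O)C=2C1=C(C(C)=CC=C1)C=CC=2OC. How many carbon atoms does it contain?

14

Count every carbon token in the SMILES (each C, including those in ring-closure positions and inside branches).
Carbon count: 14.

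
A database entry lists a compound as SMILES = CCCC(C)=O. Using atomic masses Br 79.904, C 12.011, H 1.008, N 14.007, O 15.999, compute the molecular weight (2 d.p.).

86.13 g/mol

First, the molecular formula is C5H10O (counting implicit H from valence).
  C: 5 × 12.011 = 60.055
  H: 10 × 1.008 = 10.080
  O: 1 × 15.999 = 15.999
Sum: 5×12.011 + 10×1.008 + 1×15.999 = 86.134 → 86.13 g/mol.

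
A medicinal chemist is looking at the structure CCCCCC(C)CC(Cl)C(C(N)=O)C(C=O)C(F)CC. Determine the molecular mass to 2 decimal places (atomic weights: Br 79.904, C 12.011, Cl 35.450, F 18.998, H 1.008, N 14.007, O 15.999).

321.86 g/mol

First, the molecular formula is C16H29ClFNO2 (counting implicit H from valence).
  C: 16 × 12.011 = 192.176
  Cl: 1 × 35.450 = 35.450
  F: 1 × 18.998 = 18.998
  H: 29 × 1.008 = 29.232
  N: 1 × 14.007 = 14.007
  O: 2 × 15.999 = 31.998
Sum: 16×12.011 + 1×35.450 + 1×18.998 + 29×1.008 + 1×14.007 + 2×15.999 = 321.861 → 321.86 g/mol.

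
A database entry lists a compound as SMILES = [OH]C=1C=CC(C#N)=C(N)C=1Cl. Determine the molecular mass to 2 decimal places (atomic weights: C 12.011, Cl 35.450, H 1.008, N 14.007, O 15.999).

First, the molecular formula is C7H5ClN2O (counting implicit H from valence).
  C: 7 × 12.011 = 84.077
  Cl: 1 × 35.450 = 35.450
  H: 5 × 1.008 = 5.040
  N: 2 × 14.007 = 28.014
  O: 1 × 15.999 = 15.999
Sum: 7×12.011 + 1×35.450 + 5×1.008 + 2×14.007 + 1×15.999 = 168.580 → 168.58 g/mol.

168.58 g/mol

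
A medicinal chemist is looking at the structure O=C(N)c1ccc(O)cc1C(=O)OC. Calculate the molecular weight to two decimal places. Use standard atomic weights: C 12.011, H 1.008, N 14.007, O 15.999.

195.17 g/mol

First, the molecular formula is C9H9NO4 (counting implicit H from valence).
  C: 9 × 12.011 = 108.099
  H: 9 × 1.008 = 9.072
  N: 1 × 14.007 = 14.007
  O: 4 × 15.999 = 63.996
Sum: 9×12.011 + 9×1.008 + 1×14.007 + 4×15.999 = 195.174 → 195.17 g/mol.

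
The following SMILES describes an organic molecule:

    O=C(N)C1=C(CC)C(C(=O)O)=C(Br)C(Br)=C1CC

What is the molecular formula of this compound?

Walk through each heavy atom and fill implicit hydrogens from standard valence (C 4, N 3, O 2, S 2, halogen 1):
  atom 1: O, bond orders sum to 2 (valence 2) → 0 H
  atom 2: C, bond orders sum to 4 (valence 4) → 0 H
  atom 3: N, bond orders sum to 1 (valence 3) → 2 H
  atom 4: C, bond orders sum to 4 (valence 4) → 0 H
  atom 5: C, bond orders sum to 4 (valence 4) → 0 H
  atom 6: C, bond orders sum to 2 (valence 4) → 2 H
  atom 7: C, bond orders sum to 1 (valence 4) → 3 H
  atom 8: C, bond orders sum to 4 (valence 4) → 0 H
  atom 9: C, bond orders sum to 4 (valence 4) → 0 H
  atom 10: O, bond orders sum to 2 (valence 2) → 0 H
  atom 11: O, bond orders sum to 1 (valence 2) → 1 H
  atom 12: C, bond orders sum to 4 (valence 4) → 0 H
  atom 13: Br (halogen, monovalent) → 0 H
  atom 14: C, bond orders sum to 4 (valence 4) → 0 H
  atom 15: Br (halogen, monovalent) → 0 H
  atom 16: C, bond orders sum to 4 (valence 4) → 0 H
  atom 17: C, bond orders sum to 2 (valence 4) → 2 H
  atom 18: C, bond orders sum to 1 (valence 4) → 3 H
Totals → C:12, H:13, Br:2, N:1, O:3.
In Hill order: C12H13Br2NO3.

C12H13Br2NO3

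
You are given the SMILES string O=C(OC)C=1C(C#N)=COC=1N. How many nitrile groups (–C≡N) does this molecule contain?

The nitrile motif appears at heavy-atom position 7 in the SMILES.
Other groups present: 1 ester, 1 primary amine.
Nitrile count: 1.

1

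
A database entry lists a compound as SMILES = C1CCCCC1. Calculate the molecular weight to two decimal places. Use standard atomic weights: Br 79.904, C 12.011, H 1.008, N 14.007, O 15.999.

84.16 g/mol

First, the molecular formula is C6H12 (counting implicit H from valence).
  C: 6 × 12.011 = 72.066
  H: 12 × 1.008 = 12.096
Sum: 6×12.011 + 12×1.008 = 84.162 → 84.16 g/mol.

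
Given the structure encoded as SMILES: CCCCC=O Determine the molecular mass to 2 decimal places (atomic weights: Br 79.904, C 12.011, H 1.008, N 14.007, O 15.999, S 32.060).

First, the molecular formula is C5H10O (counting implicit H from valence).
  C: 5 × 12.011 = 60.055
  H: 10 × 1.008 = 10.080
  O: 1 × 15.999 = 15.999
Sum: 5×12.011 + 10×1.008 + 1×15.999 = 86.134 → 86.13 g/mol.

86.13 g/mol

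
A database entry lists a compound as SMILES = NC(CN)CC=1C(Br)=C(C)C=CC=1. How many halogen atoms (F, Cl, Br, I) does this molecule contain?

1

Halogen atoms appear at heavy-atom position 8 (1×Br).
Other groups present: 2 primary amine.
Halogen count: 1.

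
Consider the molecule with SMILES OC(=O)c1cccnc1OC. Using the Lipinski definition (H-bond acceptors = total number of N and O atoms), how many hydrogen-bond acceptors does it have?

4

N atoms: 1; O atoms: 3.
Lipinski HBA = 1 + 3 = 4.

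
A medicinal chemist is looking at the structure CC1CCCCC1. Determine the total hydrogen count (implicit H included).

Walk through each heavy atom and fill implicit hydrogens from standard valence (C 4, N 3, O 2, S 2, halogen 1):
  atom 1: C, bond orders sum to 1 (valence 4) → 3 H
  atom 2: C, bond orders sum to 3 (valence 4) → 1 H
  atom 3: C, bond orders sum to 2 (valence 4) → 2 H
  atom 4: C, bond orders sum to 2 (valence 4) → 2 H
  atom 5: C, bond orders sum to 2 (valence 4) → 2 H
  atom 6: C, bond orders sum to 2 (valence 4) → 2 H
  atom 7: C, bond orders sum to 2 (valence 4) → 2 H
Total hydrogens: 14.

14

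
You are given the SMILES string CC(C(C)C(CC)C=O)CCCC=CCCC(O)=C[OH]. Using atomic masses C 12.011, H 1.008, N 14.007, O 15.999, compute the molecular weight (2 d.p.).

First, the molecular formula is C17H30O3 (counting implicit H from valence).
  C: 17 × 12.011 = 204.187
  H: 30 × 1.008 = 30.240
  O: 3 × 15.999 = 47.997
Sum: 17×12.011 + 30×1.008 + 3×15.999 = 282.424 → 282.42 g/mol.

282.42 g/mol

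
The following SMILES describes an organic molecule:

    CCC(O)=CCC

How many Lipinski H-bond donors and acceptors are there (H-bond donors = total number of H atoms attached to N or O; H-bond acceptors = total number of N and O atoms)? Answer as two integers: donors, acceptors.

1, 1

Donors: find every N or O and count the H atoms it carries.
  atom 4 (O): bond orders sum to 1 → 1 H
Lipinski HBD = 1.
Acceptors: N atoms = 0, O atoms = 1 → HBA = 1.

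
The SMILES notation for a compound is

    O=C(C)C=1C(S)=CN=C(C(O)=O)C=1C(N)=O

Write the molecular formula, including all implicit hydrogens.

Walk through each heavy atom and fill implicit hydrogens from standard valence (C 4, N 3, O 2, S 2, halogen 1):
  atom 1: O, bond orders sum to 2 (valence 2) → 0 H
  atom 2: C, bond orders sum to 4 (valence 4) → 0 H
  atom 3: C, bond orders sum to 1 (valence 4) → 3 H
  atom 4: C, bond orders sum to 4 (valence 4) → 0 H
  atom 5: C, bond orders sum to 4 (valence 4) → 0 H
  atom 6: S, bond orders sum to 1 (valence 2) → 1 H
  atom 7: C, bond orders sum to 3 (valence 4) → 1 H
  atom 8: N, bond orders sum to 3 (valence 3) → 0 H
  atom 9: C, bond orders sum to 4 (valence 4) → 0 H
  atom 10: C, bond orders sum to 4 (valence 4) → 0 H
  atom 11: O, bond orders sum to 1 (valence 2) → 1 H
  atom 12: O, bond orders sum to 2 (valence 2) → 0 H
  atom 13: C, bond orders sum to 4 (valence 4) → 0 H
  atom 14: C, bond orders sum to 4 (valence 4) → 0 H
  atom 15: N, bond orders sum to 1 (valence 3) → 2 H
  atom 16: O, bond orders sum to 2 (valence 2) → 0 H
Totals → C:9, H:8, N:2, O:4, S:1.

C9H8N2O4S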